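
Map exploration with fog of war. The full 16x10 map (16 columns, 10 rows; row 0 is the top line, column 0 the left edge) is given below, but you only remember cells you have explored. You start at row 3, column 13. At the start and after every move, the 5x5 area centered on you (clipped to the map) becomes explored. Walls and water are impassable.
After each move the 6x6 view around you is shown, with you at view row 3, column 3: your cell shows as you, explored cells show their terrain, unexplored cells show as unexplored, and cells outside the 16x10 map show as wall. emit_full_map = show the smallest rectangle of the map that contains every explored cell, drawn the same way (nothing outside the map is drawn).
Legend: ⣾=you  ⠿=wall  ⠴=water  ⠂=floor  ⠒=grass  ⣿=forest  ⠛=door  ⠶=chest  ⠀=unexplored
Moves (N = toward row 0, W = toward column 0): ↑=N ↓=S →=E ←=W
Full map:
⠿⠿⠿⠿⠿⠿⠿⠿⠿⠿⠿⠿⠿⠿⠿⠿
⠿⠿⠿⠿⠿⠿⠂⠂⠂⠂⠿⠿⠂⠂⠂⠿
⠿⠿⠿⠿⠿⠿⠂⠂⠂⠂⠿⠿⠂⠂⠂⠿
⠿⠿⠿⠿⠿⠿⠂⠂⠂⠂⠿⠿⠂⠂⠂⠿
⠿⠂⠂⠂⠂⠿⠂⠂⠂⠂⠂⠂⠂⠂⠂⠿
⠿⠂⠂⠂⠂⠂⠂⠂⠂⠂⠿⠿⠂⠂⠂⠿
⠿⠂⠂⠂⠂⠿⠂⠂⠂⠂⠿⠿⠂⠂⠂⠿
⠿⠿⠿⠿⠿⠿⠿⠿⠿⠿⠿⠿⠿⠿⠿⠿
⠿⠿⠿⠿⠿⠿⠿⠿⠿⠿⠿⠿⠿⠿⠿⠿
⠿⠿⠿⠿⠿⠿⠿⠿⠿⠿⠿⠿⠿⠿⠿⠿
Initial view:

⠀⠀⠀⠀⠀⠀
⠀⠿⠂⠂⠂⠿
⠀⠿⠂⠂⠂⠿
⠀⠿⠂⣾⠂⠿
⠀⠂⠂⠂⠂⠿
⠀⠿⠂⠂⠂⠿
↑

⠿⠿⠿⠿⠿⠿
⠀⠿⠿⠿⠿⠿
⠀⠿⠂⠂⠂⠿
⠀⠿⠂⣾⠂⠿
⠀⠿⠂⠂⠂⠿
⠀⠂⠂⠂⠂⠿

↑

⠿⠿⠿⠿⠿⠿
⠿⠿⠿⠿⠿⠿
⠀⠿⠿⠿⠿⠿
⠀⠿⠂⣾⠂⠿
⠀⠿⠂⠂⠂⠿
⠀⠿⠂⠂⠂⠿

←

⠿⠿⠿⠿⠿⠿
⠿⠿⠿⠿⠿⠿
⠀⠿⠿⠿⠿⠿
⠀⠿⠿⣾⠂⠂
⠀⠿⠿⠂⠂⠂
⠀⠿⠿⠂⠂⠂

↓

⠿⠿⠿⠿⠿⠿
⠀⠿⠿⠿⠿⠿
⠀⠿⠿⠂⠂⠂
⠀⠿⠿⣾⠂⠂
⠀⠿⠿⠂⠂⠂
⠀⠂⠂⠂⠂⠂

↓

⠀⠿⠿⠿⠿⠿
⠀⠿⠿⠂⠂⠂
⠀⠿⠿⠂⠂⠂
⠀⠿⠿⣾⠂⠂
⠀⠂⠂⠂⠂⠂
⠀⠿⠿⠂⠂⠂

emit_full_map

⠿⠿⠿⠿⠿⠿
⠿⠿⠂⠂⠂⠿
⠿⠿⠂⠂⠂⠿
⠿⠿⣾⠂⠂⠿
⠂⠂⠂⠂⠂⠿
⠿⠿⠂⠂⠂⠿

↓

⠀⠿⠿⠂⠂⠂
⠀⠿⠿⠂⠂⠂
⠀⠿⠿⠂⠂⠂
⠀⠂⠂⣾⠂⠂
⠀⠿⠿⠂⠂⠂
⠀⠿⠿⠂⠂⠂

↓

⠀⠿⠿⠂⠂⠂
⠀⠿⠿⠂⠂⠂
⠀⠂⠂⠂⠂⠂
⠀⠿⠿⣾⠂⠂
⠀⠿⠿⠂⠂⠂
⠀⠿⠿⠿⠿⠿

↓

⠀⠿⠿⠂⠂⠂
⠀⠂⠂⠂⠂⠂
⠀⠿⠿⠂⠂⠂
⠀⠿⠿⣾⠂⠂
⠀⠿⠿⠿⠿⠿
⠀⠿⠿⠿⠿⠿

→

⠿⠿⠂⠂⠂⠿
⠂⠂⠂⠂⠂⠿
⠿⠿⠂⠂⠂⠿
⠿⠿⠂⣾⠂⠿
⠿⠿⠿⠿⠿⠿
⠿⠿⠿⠿⠿⠿

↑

⠿⠿⠂⠂⠂⠿
⠿⠿⠂⠂⠂⠿
⠂⠂⠂⠂⠂⠿
⠿⠿⠂⣾⠂⠿
⠿⠿⠂⠂⠂⠿
⠿⠿⠿⠿⠿⠿

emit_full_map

⠿⠿⠿⠿⠿⠿
⠿⠿⠂⠂⠂⠿
⠿⠿⠂⠂⠂⠿
⠿⠿⠂⠂⠂⠿
⠂⠂⠂⠂⠂⠿
⠿⠿⠂⣾⠂⠿
⠿⠿⠂⠂⠂⠿
⠿⠿⠿⠿⠿⠿
⠿⠿⠿⠿⠿⠿

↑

⠿⠿⠂⠂⠂⠿
⠿⠿⠂⠂⠂⠿
⠿⠿⠂⠂⠂⠿
⠂⠂⠂⣾⠂⠿
⠿⠿⠂⠂⠂⠿
⠿⠿⠂⠂⠂⠿

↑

⠿⠿⠿⠿⠿⠿
⠿⠿⠂⠂⠂⠿
⠿⠿⠂⠂⠂⠿
⠿⠿⠂⣾⠂⠿
⠂⠂⠂⠂⠂⠿
⠿⠿⠂⠂⠂⠿

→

⠿⠿⠿⠿⠿⠿
⠿⠂⠂⠂⠿⠿
⠿⠂⠂⠂⠿⠿
⠿⠂⠂⣾⠿⠿
⠂⠂⠂⠂⠿⠿
⠿⠂⠂⠂⠿⠿

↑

⠿⠿⠿⠿⠿⠿
⠿⠿⠿⠿⠿⠿
⠿⠂⠂⠂⠿⠿
⠿⠂⠂⣾⠿⠿
⠿⠂⠂⠂⠿⠿
⠂⠂⠂⠂⠿⠿

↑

⠿⠿⠿⠿⠿⠿
⠿⠿⠿⠿⠿⠿
⠿⠿⠿⠿⠿⠿
⠿⠂⠂⣾⠿⠿
⠿⠂⠂⠂⠿⠿
⠿⠂⠂⠂⠿⠿

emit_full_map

⠿⠿⠿⠿⠿⠿
⠿⠿⠂⠂⣾⠿
⠿⠿⠂⠂⠂⠿
⠿⠿⠂⠂⠂⠿
⠂⠂⠂⠂⠂⠿
⠿⠿⠂⠂⠂⠿
⠿⠿⠂⠂⠂⠿
⠿⠿⠿⠿⠿⠿
⠿⠿⠿⠿⠿⠿

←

⠿⠿⠿⠿⠿⠿
⠿⠿⠿⠿⠿⠿
⠿⠿⠿⠿⠿⠿
⠿⠿⠂⣾⠂⠿
⠿⠿⠂⠂⠂⠿
⠿⠿⠂⠂⠂⠿

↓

⠿⠿⠿⠿⠿⠿
⠿⠿⠿⠿⠿⠿
⠿⠿⠂⠂⠂⠿
⠿⠿⠂⣾⠂⠿
⠿⠿⠂⠂⠂⠿
⠂⠂⠂⠂⠂⠿

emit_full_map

⠿⠿⠿⠿⠿⠿
⠿⠿⠂⠂⠂⠿
⠿⠿⠂⣾⠂⠿
⠿⠿⠂⠂⠂⠿
⠂⠂⠂⠂⠂⠿
⠿⠿⠂⠂⠂⠿
⠿⠿⠂⠂⠂⠿
⠿⠿⠿⠿⠿⠿
⠿⠿⠿⠿⠿⠿


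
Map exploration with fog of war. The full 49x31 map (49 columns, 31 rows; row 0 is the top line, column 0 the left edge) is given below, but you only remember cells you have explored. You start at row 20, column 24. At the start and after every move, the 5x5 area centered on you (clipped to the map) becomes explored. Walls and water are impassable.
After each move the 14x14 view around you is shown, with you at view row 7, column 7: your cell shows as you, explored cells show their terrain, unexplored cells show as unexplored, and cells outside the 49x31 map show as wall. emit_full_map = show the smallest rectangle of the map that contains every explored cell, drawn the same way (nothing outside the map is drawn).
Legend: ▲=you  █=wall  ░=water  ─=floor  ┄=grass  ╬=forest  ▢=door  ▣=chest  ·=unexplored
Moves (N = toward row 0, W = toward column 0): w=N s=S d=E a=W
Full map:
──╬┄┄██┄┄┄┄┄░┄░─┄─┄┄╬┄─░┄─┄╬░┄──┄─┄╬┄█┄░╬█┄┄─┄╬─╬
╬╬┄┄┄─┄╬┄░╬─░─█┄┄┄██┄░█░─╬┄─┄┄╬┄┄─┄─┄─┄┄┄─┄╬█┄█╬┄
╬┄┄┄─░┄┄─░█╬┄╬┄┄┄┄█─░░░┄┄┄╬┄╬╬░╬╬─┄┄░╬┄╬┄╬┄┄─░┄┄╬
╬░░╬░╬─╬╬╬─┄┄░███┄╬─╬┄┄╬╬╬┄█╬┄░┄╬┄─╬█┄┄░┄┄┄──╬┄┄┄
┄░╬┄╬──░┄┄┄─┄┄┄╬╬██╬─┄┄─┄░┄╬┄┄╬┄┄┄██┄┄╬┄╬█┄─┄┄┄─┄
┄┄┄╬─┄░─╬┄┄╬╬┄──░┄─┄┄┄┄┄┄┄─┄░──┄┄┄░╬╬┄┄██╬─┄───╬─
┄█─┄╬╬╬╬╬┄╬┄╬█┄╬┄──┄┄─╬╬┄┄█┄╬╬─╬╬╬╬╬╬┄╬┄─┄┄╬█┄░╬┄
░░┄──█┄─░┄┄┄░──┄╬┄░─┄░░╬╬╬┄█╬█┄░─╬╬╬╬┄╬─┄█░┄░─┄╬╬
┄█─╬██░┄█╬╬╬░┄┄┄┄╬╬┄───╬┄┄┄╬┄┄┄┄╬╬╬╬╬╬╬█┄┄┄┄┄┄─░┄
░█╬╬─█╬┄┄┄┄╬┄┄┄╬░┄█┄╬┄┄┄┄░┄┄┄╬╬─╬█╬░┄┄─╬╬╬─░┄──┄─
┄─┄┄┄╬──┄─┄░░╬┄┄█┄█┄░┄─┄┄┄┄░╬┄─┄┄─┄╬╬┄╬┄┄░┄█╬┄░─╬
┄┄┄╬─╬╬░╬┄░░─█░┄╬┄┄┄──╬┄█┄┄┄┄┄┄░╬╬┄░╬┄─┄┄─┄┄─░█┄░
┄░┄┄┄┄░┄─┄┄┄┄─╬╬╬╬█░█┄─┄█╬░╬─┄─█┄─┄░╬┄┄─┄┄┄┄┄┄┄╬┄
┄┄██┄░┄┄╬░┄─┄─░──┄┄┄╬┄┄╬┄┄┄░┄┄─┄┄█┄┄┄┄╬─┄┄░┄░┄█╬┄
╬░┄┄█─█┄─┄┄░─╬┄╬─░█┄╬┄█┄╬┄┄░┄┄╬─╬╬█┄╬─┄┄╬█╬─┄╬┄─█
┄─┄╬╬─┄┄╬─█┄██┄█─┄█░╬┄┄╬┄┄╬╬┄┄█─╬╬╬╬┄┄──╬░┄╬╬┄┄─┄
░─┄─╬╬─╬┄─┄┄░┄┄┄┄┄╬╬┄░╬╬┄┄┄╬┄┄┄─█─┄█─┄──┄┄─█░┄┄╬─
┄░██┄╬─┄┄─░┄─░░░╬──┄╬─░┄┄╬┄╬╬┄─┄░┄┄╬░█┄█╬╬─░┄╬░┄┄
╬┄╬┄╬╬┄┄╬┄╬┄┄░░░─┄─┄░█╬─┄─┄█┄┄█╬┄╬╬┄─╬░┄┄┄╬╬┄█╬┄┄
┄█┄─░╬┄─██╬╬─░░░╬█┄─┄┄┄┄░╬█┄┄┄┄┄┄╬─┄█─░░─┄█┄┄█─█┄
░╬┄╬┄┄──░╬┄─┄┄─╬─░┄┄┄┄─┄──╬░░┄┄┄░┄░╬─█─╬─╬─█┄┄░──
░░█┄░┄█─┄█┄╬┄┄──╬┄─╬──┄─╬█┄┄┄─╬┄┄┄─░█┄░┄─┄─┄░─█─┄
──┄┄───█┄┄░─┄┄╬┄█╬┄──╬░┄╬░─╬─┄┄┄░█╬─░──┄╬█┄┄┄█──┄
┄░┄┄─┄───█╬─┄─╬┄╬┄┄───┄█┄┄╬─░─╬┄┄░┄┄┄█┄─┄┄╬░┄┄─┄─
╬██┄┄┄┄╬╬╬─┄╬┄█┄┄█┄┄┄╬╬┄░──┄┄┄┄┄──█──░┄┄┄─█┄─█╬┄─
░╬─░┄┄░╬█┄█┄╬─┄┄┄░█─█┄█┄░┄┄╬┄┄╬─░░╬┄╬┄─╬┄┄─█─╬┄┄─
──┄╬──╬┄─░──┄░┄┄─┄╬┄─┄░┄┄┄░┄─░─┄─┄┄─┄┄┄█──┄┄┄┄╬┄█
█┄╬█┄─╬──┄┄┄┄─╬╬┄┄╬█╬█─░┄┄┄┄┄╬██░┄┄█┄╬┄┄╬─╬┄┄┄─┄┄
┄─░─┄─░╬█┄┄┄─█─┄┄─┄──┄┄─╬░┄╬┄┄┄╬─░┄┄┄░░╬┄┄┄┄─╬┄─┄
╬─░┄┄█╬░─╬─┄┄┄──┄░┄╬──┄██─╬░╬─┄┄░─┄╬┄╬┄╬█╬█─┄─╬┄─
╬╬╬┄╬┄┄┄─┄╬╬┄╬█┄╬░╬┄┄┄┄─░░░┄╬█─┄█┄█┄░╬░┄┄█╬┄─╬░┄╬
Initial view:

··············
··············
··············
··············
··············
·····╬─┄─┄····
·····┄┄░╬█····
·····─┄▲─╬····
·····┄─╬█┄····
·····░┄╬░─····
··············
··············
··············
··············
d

··············
··············
··············
··············
··············
····╬─┄─┄█····
····┄┄░╬█┄····
····─┄─▲╬░····
····┄─╬█┄┄····
····░┄╬░─╬····
··············
··············
··············
··············

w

··············
··············
··············
··············
··············
·····┄┄╬┄╬····
····╬─┄─┄█····
····┄┄░▲█┄····
····─┄──╬░····
····┄─╬█┄┄····
····░┄╬░─╬····
··············
··············
··············

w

··············
··············
··············
··············
··············
·····╬┄┄┄╬····
·····┄┄╬┄╬····
····╬─┄▲┄█····
····┄┄░╬█┄····
····─┄──╬░····
····┄─╬█┄┄····
····░┄╬░─╬····
··············
··············

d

··············
··············
··············
··············
··············
····╬┄┄┄╬┄····
····┄┄╬┄╬╬····
···╬─┄─▲█┄····
···┄┄░╬█┄┄····
···─┄──╬░░····
···┄─╬█┄┄·····
···░┄╬░─╬·····
··············
··············

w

··············
··············
··············
··············
··············
·····┄┄╬╬┄····
····╬┄┄┄╬┄····
····┄┄╬▲╬╬····
···╬─┄─┄█┄····
···┄┄░╬█┄┄····
···─┄──╬░░····
···┄─╬█┄┄·····
···░┄╬░─╬·····
··············

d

··············
··············
··············
··············
··············
····┄┄╬╬┄┄····
···╬┄┄┄╬┄┄····
···┄┄╬┄▲╬┄····
··╬─┄─┄█┄┄····
··┄┄░╬█┄┄┄····
··─┄──╬░░·····
··┄─╬█┄┄······
··░┄╬░─╬······
··············

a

··············
··············
··············
··············
··············
·····┄┄╬╬┄┄···
····╬┄┄┄╬┄┄···
····┄┄╬▲╬╬┄···
···╬─┄─┄█┄┄···
···┄┄░╬█┄┄┄···
···─┄──╬░░····
···┄─╬█┄┄·····
···░┄╬░─╬·····
··············

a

··············
··············
··············
··············
··············
·····╬┄┄╬╬┄┄··
·····╬┄┄┄╬┄┄··
·····┄┄▲┄╬╬┄··
····╬─┄─┄█┄┄··
····┄┄░╬█┄┄┄··
····─┄──╬░░···
····┄─╬█┄┄····
····░┄╬░─╬····
··············

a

··············
··············
··············
··············
··············
·····┄╬┄┄╬╬┄┄·
·····╬╬┄┄┄╬┄┄·
·····░┄▲╬┄╬╬┄·
·····╬─┄─┄█┄┄·
·····┄┄░╬█┄┄┄·
·····─┄──╬░░··
·····┄─╬█┄┄···
·····░┄╬░─╬···
··············

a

··············
··············
··············
··············
··············
·····┄┄╬┄┄╬╬┄┄
·····░╬╬┄┄┄╬┄┄
·····─░▲┄╬┄╬╬┄
·····█╬─┄─┄█┄┄
·····┄┄┄░╬█┄┄┄
······─┄──╬░░·
······┄─╬█┄┄··
······░┄╬░─╬··
··············

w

··············
··············
··············
··············
··············
·····┄█┄╬┄····
·····┄┄╬┄┄╬╬┄┄
·····░╬▲┄┄┄╬┄┄
·····─░┄┄╬┄╬╬┄
·····█╬─┄─┄█┄┄
·····┄┄┄░╬█┄┄┄
······─┄──╬░░·
······┄─╬█┄┄··
······░┄╬░─╬··

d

··············
··············
··············
··············
··············
····┄█┄╬┄┄····
····┄┄╬┄┄╬╬┄┄·
····░╬╬▲┄┄╬┄┄·
····─░┄┄╬┄╬╬┄·
····█╬─┄─┄█┄┄·
····┄┄┄░╬█┄┄┄·
·····─┄──╬░░··
·····┄─╬█┄┄···
·····░┄╬░─╬···

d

··············
··············
··············
··············
··············
···┄█┄╬┄┄░····
···┄┄╬┄┄╬╬┄┄··
···░╬╬┄▲┄╬┄┄··
···─░┄┄╬┄╬╬┄··
···█╬─┄─┄█┄┄··
···┄┄┄░╬█┄┄┄··
····─┄──╬░░···
····┄─╬█┄┄····
····░┄╬░─╬····

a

··············
··············
··············
··············
··············
····┄█┄╬┄┄░···
····┄┄╬┄┄╬╬┄┄·
····░╬╬▲┄┄╬┄┄·
····─░┄┄╬┄╬╬┄·
····█╬─┄─┄█┄┄·
····┄┄┄░╬█┄┄┄·
·····─┄──╬░░··
·····┄─╬█┄┄···
·····░┄╬░─╬···

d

··············
··············
··············
··············
··············
···┄█┄╬┄┄░····
···┄┄╬┄┄╬╬┄┄··
···░╬╬┄▲┄╬┄┄··
···─░┄┄╬┄╬╬┄··
···█╬─┄─┄█┄┄··
···┄┄┄░╬█┄┄┄··
····─┄──╬░░···
····┄─╬█┄┄····
····░┄╬░─╬····

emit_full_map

┄█┄╬┄┄░··
┄┄╬┄┄╬╬┄┄
░╬╬┄▲┄╬┄┄
─░┄┄╬┄╬╬┄
█╬─┄─┄█┄┄
┄┄┄░╬█┄┄┄
·─┄──╬░░·
·┄─╬█┄┄··
·░┄╬░─╬··

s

··············
··············
··············
··············
···┄█┄╬┄┄░····
···┄┄╬┄┄╬╬┄┄··
···░╬╬┄┄┄╬┄┄··
···─░┄┄▲┄╬╬┄··
···█╬─┄─┄█┄┄··
···┄┄┄░╬█┄┄┄··
····─┄──╬░░···
····┄─╬█┄┄····
····░┄╬░─╬····
··············

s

··············
··············
··············
···┄█┄╬┄┄░····
···┄┄╬┄┄╬╬┄┄··
···░╬╬┄┄┄╬┄┄··
···─░┄┄╬┄╬╬┄··
···█╬─┄▲┄█┄┄··
···┄┄┄░╬█┄┄┄··
····─┄──╬░░···
····┄─╬█┄┄····
····░┄╬░─╬····
··············
··············

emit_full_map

┄█┄╬┄┄░··
┄┄╬┄┄╬╬┄┄
░╬╬┄┄┄╬┄┄
─░┄┄╬┄╬╬┄
█╬─┄▲┄█┄┄
┄┄┄░╬█┄┄┄
·─┄──╬░░·
·┄─╬█┄┄··
·░┄╬░─╬··


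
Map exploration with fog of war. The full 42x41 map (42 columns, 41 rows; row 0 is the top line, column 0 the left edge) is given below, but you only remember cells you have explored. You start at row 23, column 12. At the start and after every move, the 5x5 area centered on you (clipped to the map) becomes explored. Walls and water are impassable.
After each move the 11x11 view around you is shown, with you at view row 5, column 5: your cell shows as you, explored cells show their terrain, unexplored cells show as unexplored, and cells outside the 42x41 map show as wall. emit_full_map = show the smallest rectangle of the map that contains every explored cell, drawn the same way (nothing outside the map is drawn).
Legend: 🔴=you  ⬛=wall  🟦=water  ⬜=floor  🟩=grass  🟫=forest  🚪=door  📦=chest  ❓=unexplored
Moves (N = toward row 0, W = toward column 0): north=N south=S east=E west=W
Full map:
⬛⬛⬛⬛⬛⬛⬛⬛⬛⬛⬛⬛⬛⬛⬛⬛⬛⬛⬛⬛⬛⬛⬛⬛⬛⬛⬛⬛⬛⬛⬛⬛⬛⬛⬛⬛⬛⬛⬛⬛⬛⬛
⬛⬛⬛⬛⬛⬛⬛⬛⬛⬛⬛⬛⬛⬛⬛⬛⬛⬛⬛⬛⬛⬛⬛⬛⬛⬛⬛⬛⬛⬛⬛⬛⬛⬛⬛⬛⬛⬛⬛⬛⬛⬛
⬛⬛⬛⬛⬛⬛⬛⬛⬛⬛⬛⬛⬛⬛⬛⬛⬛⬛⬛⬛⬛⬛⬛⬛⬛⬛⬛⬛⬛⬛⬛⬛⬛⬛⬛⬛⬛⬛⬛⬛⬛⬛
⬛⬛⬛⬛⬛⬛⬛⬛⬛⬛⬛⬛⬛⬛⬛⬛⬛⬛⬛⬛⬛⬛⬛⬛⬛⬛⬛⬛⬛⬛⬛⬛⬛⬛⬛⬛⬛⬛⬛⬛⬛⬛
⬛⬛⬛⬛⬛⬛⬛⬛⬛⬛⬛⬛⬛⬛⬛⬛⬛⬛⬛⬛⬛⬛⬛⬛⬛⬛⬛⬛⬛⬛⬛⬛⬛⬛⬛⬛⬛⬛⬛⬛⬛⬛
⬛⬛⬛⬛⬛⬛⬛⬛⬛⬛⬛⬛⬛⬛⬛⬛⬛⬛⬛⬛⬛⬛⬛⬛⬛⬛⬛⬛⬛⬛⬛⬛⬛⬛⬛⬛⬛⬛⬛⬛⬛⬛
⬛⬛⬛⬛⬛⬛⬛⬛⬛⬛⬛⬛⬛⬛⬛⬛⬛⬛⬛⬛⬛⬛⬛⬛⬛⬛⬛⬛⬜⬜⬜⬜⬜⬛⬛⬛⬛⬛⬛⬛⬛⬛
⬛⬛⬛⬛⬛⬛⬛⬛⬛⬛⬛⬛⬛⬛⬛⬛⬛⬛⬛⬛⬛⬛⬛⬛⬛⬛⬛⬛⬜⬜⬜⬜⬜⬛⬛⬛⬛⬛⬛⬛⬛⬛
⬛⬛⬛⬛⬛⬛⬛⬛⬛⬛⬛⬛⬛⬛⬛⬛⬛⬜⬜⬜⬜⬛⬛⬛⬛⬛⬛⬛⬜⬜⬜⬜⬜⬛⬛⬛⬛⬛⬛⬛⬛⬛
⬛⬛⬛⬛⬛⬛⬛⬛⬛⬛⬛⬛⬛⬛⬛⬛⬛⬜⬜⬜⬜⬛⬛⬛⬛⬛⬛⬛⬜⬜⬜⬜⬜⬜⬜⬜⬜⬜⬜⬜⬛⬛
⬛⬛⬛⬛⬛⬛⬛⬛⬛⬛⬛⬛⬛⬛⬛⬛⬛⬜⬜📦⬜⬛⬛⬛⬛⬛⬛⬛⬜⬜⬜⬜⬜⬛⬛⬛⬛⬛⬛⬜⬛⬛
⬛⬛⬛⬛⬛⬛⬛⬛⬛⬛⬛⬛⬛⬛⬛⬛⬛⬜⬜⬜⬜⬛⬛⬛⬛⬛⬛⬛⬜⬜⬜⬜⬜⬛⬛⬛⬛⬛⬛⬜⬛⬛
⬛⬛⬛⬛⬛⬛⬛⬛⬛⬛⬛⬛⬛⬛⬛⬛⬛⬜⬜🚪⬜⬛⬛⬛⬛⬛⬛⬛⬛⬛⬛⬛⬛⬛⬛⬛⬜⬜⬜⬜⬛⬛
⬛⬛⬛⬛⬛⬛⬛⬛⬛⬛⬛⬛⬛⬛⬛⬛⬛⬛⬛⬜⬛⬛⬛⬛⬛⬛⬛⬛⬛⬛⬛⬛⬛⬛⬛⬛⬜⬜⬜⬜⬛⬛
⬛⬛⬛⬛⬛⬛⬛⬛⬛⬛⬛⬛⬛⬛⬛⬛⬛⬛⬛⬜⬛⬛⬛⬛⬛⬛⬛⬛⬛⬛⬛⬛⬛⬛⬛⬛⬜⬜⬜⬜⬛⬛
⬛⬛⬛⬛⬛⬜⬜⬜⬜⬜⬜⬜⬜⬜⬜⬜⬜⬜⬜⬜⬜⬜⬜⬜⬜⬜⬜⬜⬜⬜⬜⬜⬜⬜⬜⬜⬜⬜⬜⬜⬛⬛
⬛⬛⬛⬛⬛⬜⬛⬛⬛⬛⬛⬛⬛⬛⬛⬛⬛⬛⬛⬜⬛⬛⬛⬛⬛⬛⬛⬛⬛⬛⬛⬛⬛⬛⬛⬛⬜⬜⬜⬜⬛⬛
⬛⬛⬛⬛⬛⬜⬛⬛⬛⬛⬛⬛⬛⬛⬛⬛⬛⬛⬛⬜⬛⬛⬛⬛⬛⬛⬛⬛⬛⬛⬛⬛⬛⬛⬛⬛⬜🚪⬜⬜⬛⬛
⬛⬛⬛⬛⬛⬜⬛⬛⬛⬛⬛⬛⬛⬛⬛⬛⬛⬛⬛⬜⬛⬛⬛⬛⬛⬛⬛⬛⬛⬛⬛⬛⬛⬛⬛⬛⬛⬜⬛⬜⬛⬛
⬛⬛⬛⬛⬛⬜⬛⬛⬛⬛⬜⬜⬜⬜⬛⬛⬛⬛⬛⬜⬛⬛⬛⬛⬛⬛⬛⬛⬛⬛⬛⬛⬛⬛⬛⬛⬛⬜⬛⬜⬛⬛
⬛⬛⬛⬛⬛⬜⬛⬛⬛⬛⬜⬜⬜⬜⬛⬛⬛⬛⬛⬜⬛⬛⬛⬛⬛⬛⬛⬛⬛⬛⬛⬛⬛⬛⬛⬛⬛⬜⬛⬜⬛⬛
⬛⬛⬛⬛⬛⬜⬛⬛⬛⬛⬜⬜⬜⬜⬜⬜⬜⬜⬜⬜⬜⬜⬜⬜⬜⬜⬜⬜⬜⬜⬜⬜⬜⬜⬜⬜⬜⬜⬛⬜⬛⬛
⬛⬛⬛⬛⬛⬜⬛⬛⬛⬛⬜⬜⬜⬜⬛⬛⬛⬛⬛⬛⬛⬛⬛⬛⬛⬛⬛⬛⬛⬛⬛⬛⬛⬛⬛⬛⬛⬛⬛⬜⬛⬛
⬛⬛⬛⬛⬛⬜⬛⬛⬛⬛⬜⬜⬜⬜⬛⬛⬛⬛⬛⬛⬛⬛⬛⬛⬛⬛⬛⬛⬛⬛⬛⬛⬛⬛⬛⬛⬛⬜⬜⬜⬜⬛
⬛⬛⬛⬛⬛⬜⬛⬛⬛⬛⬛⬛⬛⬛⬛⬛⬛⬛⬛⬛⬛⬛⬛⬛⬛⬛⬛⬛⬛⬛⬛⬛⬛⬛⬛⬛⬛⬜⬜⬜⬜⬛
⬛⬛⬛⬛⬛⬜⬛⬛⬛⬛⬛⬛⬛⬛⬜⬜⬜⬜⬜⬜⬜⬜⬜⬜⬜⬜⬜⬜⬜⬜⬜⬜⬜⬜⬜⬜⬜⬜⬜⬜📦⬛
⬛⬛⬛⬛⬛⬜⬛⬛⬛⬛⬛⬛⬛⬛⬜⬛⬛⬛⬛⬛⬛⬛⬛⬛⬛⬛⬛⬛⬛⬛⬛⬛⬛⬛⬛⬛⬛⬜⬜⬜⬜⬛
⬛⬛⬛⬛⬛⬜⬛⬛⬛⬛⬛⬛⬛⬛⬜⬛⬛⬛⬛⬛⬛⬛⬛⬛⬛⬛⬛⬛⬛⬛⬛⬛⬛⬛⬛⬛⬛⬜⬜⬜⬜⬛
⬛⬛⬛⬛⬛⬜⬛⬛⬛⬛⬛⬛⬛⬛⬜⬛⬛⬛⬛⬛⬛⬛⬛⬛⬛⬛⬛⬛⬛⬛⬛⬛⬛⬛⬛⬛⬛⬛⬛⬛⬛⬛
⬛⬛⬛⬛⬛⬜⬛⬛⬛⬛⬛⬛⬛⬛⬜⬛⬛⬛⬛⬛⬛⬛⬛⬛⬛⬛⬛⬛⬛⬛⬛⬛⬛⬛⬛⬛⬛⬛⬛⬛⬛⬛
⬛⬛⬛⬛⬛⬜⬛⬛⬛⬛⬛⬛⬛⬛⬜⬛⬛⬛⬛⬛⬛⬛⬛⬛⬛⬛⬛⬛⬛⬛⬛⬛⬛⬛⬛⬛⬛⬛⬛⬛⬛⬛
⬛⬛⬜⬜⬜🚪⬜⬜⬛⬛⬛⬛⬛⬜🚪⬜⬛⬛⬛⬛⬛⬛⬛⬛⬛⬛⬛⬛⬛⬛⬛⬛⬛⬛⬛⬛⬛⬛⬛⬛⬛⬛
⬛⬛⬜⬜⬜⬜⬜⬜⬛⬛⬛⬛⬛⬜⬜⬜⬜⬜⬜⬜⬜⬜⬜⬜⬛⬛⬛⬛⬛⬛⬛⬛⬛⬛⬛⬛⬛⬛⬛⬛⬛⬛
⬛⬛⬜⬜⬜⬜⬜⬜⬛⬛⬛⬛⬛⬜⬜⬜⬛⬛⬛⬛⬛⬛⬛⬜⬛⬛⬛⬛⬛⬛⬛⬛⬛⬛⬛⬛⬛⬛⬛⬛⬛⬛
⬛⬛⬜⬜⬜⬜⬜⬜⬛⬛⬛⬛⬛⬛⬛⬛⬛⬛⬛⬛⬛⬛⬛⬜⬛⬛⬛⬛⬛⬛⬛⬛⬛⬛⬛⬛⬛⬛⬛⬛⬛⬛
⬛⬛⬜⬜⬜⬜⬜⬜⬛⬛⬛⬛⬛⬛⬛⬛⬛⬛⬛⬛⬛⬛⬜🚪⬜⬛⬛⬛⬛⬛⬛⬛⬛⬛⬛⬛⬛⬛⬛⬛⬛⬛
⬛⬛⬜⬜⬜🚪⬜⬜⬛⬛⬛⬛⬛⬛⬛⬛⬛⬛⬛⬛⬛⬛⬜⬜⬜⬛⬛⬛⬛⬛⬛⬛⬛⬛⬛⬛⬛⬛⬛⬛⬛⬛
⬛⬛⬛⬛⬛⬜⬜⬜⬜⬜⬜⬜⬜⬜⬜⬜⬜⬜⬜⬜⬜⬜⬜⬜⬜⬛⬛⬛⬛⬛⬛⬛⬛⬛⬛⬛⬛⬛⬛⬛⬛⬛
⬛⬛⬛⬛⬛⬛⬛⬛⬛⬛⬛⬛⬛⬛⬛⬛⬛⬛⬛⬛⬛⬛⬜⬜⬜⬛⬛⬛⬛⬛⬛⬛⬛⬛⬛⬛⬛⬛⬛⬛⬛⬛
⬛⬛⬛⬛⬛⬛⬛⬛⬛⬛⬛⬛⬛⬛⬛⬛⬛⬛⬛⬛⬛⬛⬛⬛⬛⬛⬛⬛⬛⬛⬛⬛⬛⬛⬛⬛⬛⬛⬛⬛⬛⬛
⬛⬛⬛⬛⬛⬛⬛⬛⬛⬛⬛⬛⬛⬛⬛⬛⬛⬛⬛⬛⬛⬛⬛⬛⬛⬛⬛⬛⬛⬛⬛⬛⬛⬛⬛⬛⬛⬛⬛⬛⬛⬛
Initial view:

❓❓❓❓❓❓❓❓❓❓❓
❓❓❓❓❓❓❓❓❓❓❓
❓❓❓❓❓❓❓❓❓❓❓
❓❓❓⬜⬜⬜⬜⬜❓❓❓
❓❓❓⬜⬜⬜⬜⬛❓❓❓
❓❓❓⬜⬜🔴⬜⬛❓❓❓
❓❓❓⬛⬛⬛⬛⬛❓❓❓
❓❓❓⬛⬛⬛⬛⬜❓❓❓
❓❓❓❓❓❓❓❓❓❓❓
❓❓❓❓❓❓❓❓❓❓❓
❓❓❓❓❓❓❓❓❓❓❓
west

❓❓❓❓❓❓❓❓❓❓❓
❓❓❓❓❓❓❓❓❓❓❓
❓❓❓❓❓❓❓❓❓❓❓
❓❓❓⬛⬜⬜⬜⬜⬜❓❓
❓❓❓⬛⬜⬜⬜⬜⬛❓❓
❓❓❓⬛⬜🔴⬜⬜⬛❓❓
❓❓❓⬛⬛⬛⬛⬛⬛❓❓
❓❓❓⬛⬛⬛⬛⬛⬜❓❓
❓❓❓❓❓❓❓❓❓❓❓
❓❓❓❓❓❓❓❓❓❓❓
❓❓❓❓❓❓❓❓❓❓❓

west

❓❓❓❓❓❓❓❓❓❓❓
❓❓❓❓❓❓❓❓❓❓❓
❓❓❓❓❓❓❓❓❓❓❓
❓❓❓⬛⬛⬜⬜⬜⬜⬜❓
❓❓❓⬛⬛⬜⬜⬜⬜⬛❓
❓❓❓⬛⬛🔴⬜⬜⬜⬛❓
❓❓❓⬛⬛⬛⬛⬛⬛⬛❓
❓❓❓⬛⬛⬛⬛⬛⬛⬜❓
❓❓❓❓❓❓❓❓❓❓❓
❓❓❓❓❓❓❓❓❓❓❓
❓❓❓❓❓❓❓❓❓❓❓

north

❓❓❓❓❓❓❓❓❓❓❓
❓❓❓❓❓❓❓❓❓❓❓
❓❓❓❓❓❓❓❓❓❓❓
❓❓❓⬛⬛⬜⬜⬜❓❓❓
❓❓❓⬛⬛⬜⬜⬜⬜⬜❓
❓❓❓⬛⬛🔴⬜⬜⬜⬛❓
❓❓❓⬛⬛⬜⬜⬜⬜⬛❓
❓❓❓⬛⬛⬛⬛⬛⬛⬛❓
❓❓❓⬛⬛⬛⬛⬛⬛⬜❓
❓❓❓❓❓❓❓❓❓❓❓
❓❓❓❓❓❓❓❓❓❓❓

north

❓❓❓❓❓❓❓❓❓❓❓
❓❓❓❓❓❓❓❓❓❓❓
❓❓❓❓❓❓❓❓❓❓❓
❓❓❓⬛⬛⬜⬜⬜❓❓❓
❓❓❓⬛⬛⬜⬜⬜❓❓❓
❓❓❓⬛⬛🔴⬜⬜⬜⬜❓
❓❓❓⬛⬛⬜⬜⬜⬜⬛❓
❓❓❓⬛⬛⬜⬜⬜⬜⬛❓
❓❓❓⬛⬛⬛⬛⬛⬛⬛❓
❓❓❓⬛⬛⬛⬛⬛⬛⬜❓
❓❓❓❓❓❓❓❓❓❓❓

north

❓❓❓❓❓❓❓❓❓❓❓
❓❓❓❓❓❓❓❓❓❓❓
❓❓❓❓❓❓❓❓❓❓❓
❓❓❓⬛⬛⬛⬛⬛❓❓❓
❓❓❓⬛⬛⬜⬜⬜❓❓❓
❓❓❓⬛⬛🔴⬜⬜❓❓❓
❓❓❓⬛⬛⬜⬜⬜⬜⬜❓
❓❓❓⬛⬛⬜⬜⬜⬜⬛❓
❓❓❓⬛⬛⬜⬜⬜⬜⬛❓
❓❓❓⬛⬛⬛⬛⬛⬛⬛❓
❓❓❓⬛⬛⬛⬛⬛⬛⬜❓

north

❓❓❓❓❓❓❓❓❓❓❓
❓❓❓❓❓❓❓❓❓❓❓
❓❓❓❓❓❓❓❓❓❓❓
❓❓❓⬛⬛⬛⬛⬛❓❓❓
❓❓❓⬛⬛⬛⬛⬛❓❓❓
❓❓❓⬛⬛🔴⬜⬜❓❓❓
❓❓❓⬛⬛⬜⬜⬜❓❓❓
❓❓❓⬛⬛⬜⬜⬜⬜⬜❓
❓❓❓⬛⬛⬜⬜⬜⬜⬛❓
❓❓❓⬛⬛⬜⬜⬜⬜⬛❓
❓❓❓⬛⬛⬛⬛⬛⬛⬛❓

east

❓❓❓❓❓❓❓❓❓❓❓
❓❓❓❓❓❓❓❓❓❓❓
❓❓❓❓❓❓❓❓❓❓❓
❓❓⬛⬛⬛⬛⬛⬛❓❓❓
❓❓⬛⬛⬛⬛⬛⬛❓❓❓
❓❓⬛⬛⬜🔴⬜⬜❓❓❓
❓❓⬛⬛⬜⬜⬜⬜❓❓❓
❓❓⬛⬛⬜⬜⬜⬜⬜❓❓
❓❓⬛⬛⬜⬜⬜⬜⬛❓❓
❓❓⬛⬛⬜⬜⬜⬜⬛❓❓
❓❓⬛⬛⬛⬛⬛⬛⬛❓❓

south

❓❓❓❓❓❓❓❓❓❓❓
❓❓❓❓❓❓❓❓❓❓❓
❓❓⬛⬛⬛⬛⬛⬛❓❓❓
❓❓⬛⬛⬛⬛⬛⬛❓❓❓
❓❓⬛⬛⬜⬜⬜⬜❓❓❓
❓❓⬛⬛⬜🔴⬜⬜❓❓❓
❓❓⬛⬛⬜⬜⬜⬜⬜❓❓
❓❓⬛⬛⬜⬜⬜⬜⬛❓❓
❓❓⬛⬛⬜⬜⬜⬜⬛❓❓
❓❓⬛⬛⬛⬛⬛⬛⬛❓❓
❓❓⬛⬛⬛⬛⬛⬛⬜❓❓

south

❓❓❓❓❓❓❓❓❓❓❓
❓❓⬛⬛⬛⬛⬛⬛❓❓❓
❓❓⬛⬛⬛⬛⬛⬛❓❓❓
❓❓⬛⬛⬜⬜⬜⬜❓❓❓
❓❓⬛⬛⬜⬜⬜⬜❓❓❓
❓❓⬛⬛⬜🔴⬜⬜⬜❓❓
❓❓⬛⬛⬜⬜⬜⬜⬛❓❓
❓❓⬛⬛⬜⬜⬜⬜⬛❓❓
❓❓⬛⬛⬛⬛⬛⬛⬛❓❓
❓❓⬛⬛⬛⬛⬛⬛⬜❓❓
❓❓❓❓❓❓❓❓❓❓❓

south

❓❓⬛⬛⬛⬛⬛⬛❓❓❓
❓❓⬛⬛⬛⬛⬛⬛❓❓❓
❓❓⬛⬛⬜⬜⬜⬜❓❓❓
❓❓⬛⬛⬜⬜⬜⬜❓❓❓
❓❓⬛⬛⬜⬜⬜⬜⬜❓❓
❓❓⬛⬛⬜🔴⬜⬜⬛❓❓
❓❓⬛⬛⬜⬜⬜⬜⬛❓❓
❓❓⬛⬛⬛⬛⬛⬛⬛❓❓
❓❓⬛⬛⬛⬛⬛⬛⬜❓❓
❓❓❓❓❓❓❓❓❓❓❓
❓❓❓❓❓❓❓❓❓❓❓

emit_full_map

⬛⬛⬛⬛⬛⬛❓
⬛⬛⬛⬛⬛⬛❓
⬛⬛⬜⬜⬜⬜❓
⬛⬛⬜⬜⬜⬜❓
⬛⬛⬜⬜⬜⬜⬜
⬛⬛⬜🔴⬜⬜⬛
⬛⬛⬜⬜⬜⬜⬛
⬛⬛⬛⬛⬛⬛⬛
⬛⬛⬛⬛⬛⬛⬜

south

❓❓⬛⬛⬛⬛⬛⬛❓❓❓
❓❓⬛⬛⬜⬜⬜⬜❓❓❓
❓❓⬛⬛⬜⬜⬜⬜❓❓❓
❓❓⬛⬛⬜⬜⬜⬜⬜❓❓
❓❓⬛⬛⬜⬜⬜⬜⬛❓❓
❓❓⬛⬛⬜🔴⬜⬜⬛❓❓
❓❓⬛⬛⬛⬛⬛⬛⬛❓❓
❓❓⬛⬛⬛⬛⬛⬛⬜❓❓
❓❓❓❓❓❓❓❓❓❓❓
❓❓❓❓❓❓❓❓❓❓❓
❓❓❓❓❓❓❓❓❓❓❓

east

❓⬛⬛⬛⬛⬛⬛❓❓❓❓
❓⬛⬛⬜⬜⬜⬜❓❓❓❓
❓⬛⬛⬜⬜⬜⬜❓❓❓❓
❓⬛⬛⬜⬜⬜⬜⬜❓❓❓
❓⬛⬛⬜⬜⬜⬜⬛❓❓❓
❓⬛⬛⬜⬜🔴⬜⬛❓❓❓
❓⬛⬛⬛⬛⬛⬛⬛❓❓❓
❓⬛⬛⬛⬛⬛⬛⬜❓❓❓
❓❓❓❓❓❓❓❓❓❓❓
❓❓❓❓❓❓❓❓❓❓❓
❓❓❓❓❓❓❓❓❓❓❓

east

⬛⬛⬛⬛⬛⬛❓❓❓❓❓
⬛⬛⬜⬜⬜⬜❓❓❓❓❓
⬛⬛⬜⬜⬜⬜❓❓❓❓❓
⬛⬛⬜⬜⬜⬜⬜⬜❓❓❓
⬛⬛⬜⬜⬜⬜⬛⬛❓❓❓
⬛⬛⬜⬜⬜🔴⬛⬛❓❓❓
⬛⬛⬛⬛⬛⬛⬛⬛❓❓❓
⬛⬛⬛⬛⬛⬛⬜⬜❓❓❓
❓❓❓❓❓❓❓❓❓❓❓
❓❓❓❓❓❓❓❓❓❓❓
❓❓❓❓❓❓❓❓❓❓❓

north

⬛⬛⬛⬛⬛⬛❓❓❓❓❓
⬛⬛⬛⬛⬛⬛❓❓❓❓❓
⬛⬛⬜⬜⬜⬜❓❓❓❓❓
⬛⬛⬜⬜⬜⬜⬛⬛❓❓❓
⬛⬛⬜⬜⬜⬜⬜⬜❓❓❓
⬛⬛⬜⬜⬜🔴⬛⬛❓❓❓
⬛⬛⬜⬜⬜⬜⬛⬛❓❓❓
⬛⬛⬛⬛⬛⬛⬛⬛❓❓❓
⬛⬛⬛⬛⬛⬛⬜⬜❓❓❓
❓❓❓❓❓❓❓❓❓❓❓
❓❓❓❓❓❓❓❓❓❓❓

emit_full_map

⬛⬛⬛⬛⬛⬛❓❓
⬛⬛⬛⬛⬛⬛❓❓
⬛⬛⬜⬜⬜⬜❓❓
⬛⬛⬜⬜⬜⬜⬛⬛
⬛⬛⬜⬜⬜⬜⬜⬜
⬛⬛⬜⬜⬜🔴⬛⬛
⬛⬛⬜⬜⬜⬜⬛⬛
⬛⬛⬛⬛⬛⬛⬛⬛
⬛⬛⬛⬛⬛⬛⬜⬜

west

❓⬛⬛⬛⬛⬛⬛❓❓❓❓
❓⬛⬛⬛⬛⬛⬛❓❓❓❓
❓⬛⬛⬜⬜⬜⬜❓❓❓❓
❓⬛⬛⬜⬜⬜⬜⬛⬛❓❓
❓⬛⬛⬜⬜⬜⬜⬜⬜❓❓
❓⬛⬛⬜⬜🔴⬜⬛⬛❓❓
❓⬛⬛⬜⬜⬜⬜⬛⬛❓❓
❓⬛⬛⬛⬛⬛⬛⬛⬛❓❓
❓⬛⬛⬛⬛⬛⬛⬜⬜❓❓
❓❓❓❓❓❓❓❓❓❓❓
❓❓❓❓❓❓❓❓❓❓❓

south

❓⬛⬛⬛⬛⬛⬛❓❓❓❓
❓⬛⬛⬜⬜⬜⬜❓❓❓❓
❓⬛⬛⬜⬜⬜⬜⬛⬛❓❓
❓⬛⬛⬜⬜⬜⬜⬜⬜❓❓
❓⬛⬛⬜⬜⬜⬜⬛⬛❓❓
❓⬛⬛⬜⬜🔴⬜⬛⬛❓❓
❓⬛⬛⬛⬛⬛⬛⬛⬛❓❓
❓⬛⬛⬛⬛⬛⬛⬜⬜❓❓
❓❓❓❓❓❓❓❓❓❓❓
❓❓❓❓❓❓❓❓❓❓❓
❓❓❓❓❓❓❓❓❓❓❓

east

⬛⬛⬛⬛⬛⬛❓❓❓❓❓
⬛⬛⬜⬜⬜⬜❓❓❓❓❓
⬛⬛⬜⬜⬜⬜⬛⬛❓❓❓
⬛⬛⬜⬜⬜⬜⬜⬜❓❓❓
⬛⬛⬜⬜⬜⬜⬛⬛❓❓❓
⬛⬛⬜⬜⬜🔴⬛⬛❓❓❓
⬛⬛⬛⬛⬛⬛⬛⬛❓❓❓
⬛⬛⬛⬛⬛⬛⬜⬜❓❓❓
❓❓❓❓❓❓❓❓❓❓❓
❓❓❓❓❓❓❓❓❓❓❓
❓❓❓❓❓❓❓❓❓❓❓

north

⬛⬛⬛⬛⬛⬛❓❓❓❓❓
⬛⬛⬛⬛⬛⬛❓❓❓❓❓
⬛⬛⬜⬜⬜⬜❓❓❓❓❓
⬛⬛⬜⬜⬜⬜⬛⬛❓❓❓
⬛⬛⬜⬜⬜⬜⬜⬜❓❓❓
⬛⬛⬜⬜⬜🔴⬛⬛❓❓❓
⬛⬛⬜⬜⬜⬜⬛⬛❓❓❓
⬛⬛⬛⬛⬛⬛⬛⬛❓❓❓
⬛⬛⬛⬛⬛⬛⬜⬜❓❓❓
❓❓❓❓❓❓❓❓❓❓❓
❓❓❓❓❓❓❓❓❓❓❓

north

❓❓❓❓❓❓❓❓❓❓❓
⬛⬛⬛⬛⬛⬛❓❓❓❓❓
⬛⬛⬛⬛⬛⬛❓❓❓❓❓
⬛⬛⬜⬜⬜⬜⬛⬛❓❓❓
⬛⬛⬜⬜⬜⬜⬛⬛❓❓❓
⬛⬛⬜⬜⬜🔴⬜⬜❓❓❓
⬛⬛⬜⬜⬜⬜⬛⬛❓❓❓
⬛⬛⬜⬜⬜⬜⬛⬛❓❓❓
⬛⬛⬛⬛⬛⬛⬛⬛❓❓❓
⬛⬛⬛⬛⬛⬛⬜⬜❓❓❓
❓❓❓❓❓❓❓❓❓❓❓

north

❓❓❓❓❓❓❓❓❓❓❓
❓❓❓❓❓❓❓❓❓❓❓
⬛⬛⬛⬛⬛⬛❓❓❓❓❓
⬛⬛⬛⬛⬛⬛⬛⬛❓❓❓
⬛⬛⬜⬜⬜⬜⬛⬛❓❓❓
⬛⬛⬜⬜⬜🔴⬛⬛❓❓❓
⬛⬛⬜⬜⬜⬜⬜⬜❓❓❓
⬛⬛⬜⬜⬜⬜⬛⬛❓❓❓
⬛⬛⬜⬜⬜⬜⬛⬛❓❓❓
⬛⬛⬛⬛⬛⬛⬛⬛❓❓❓
⬛⬛⬛⬛⬛⬛⬜⬜❓❓❓

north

❓❓❓❓❓❓❓❓❓❓❓
❓❓❓❓❓❓❓❓❓❓❓
❓❓❓❓❓❓❓❓❓❓❓
⬛⬛⬛⬛⬛⬛⬛⬛❓❓❓
⬛⬛⬛⬛⬛⬛⬛⬛❓❓❓
⬛⬛⬜⬜⬜🔴⬛⬛❓❓❓
⬛⬛⬜⬜⬜⬜⬛⬛❓❓❓
⬛⬛⬜⬜⬜⬜⬜⬜❓❓❓
⬛⬛⬜⬜⬜⬜⬛⬛❓❓❓
⬛⬛⬜⬜⬜⬜⬛⬛❓❓❓
⬛⬛⬛⬛⬛⬛⬛⬛❓❓❓

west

❓❓❓❓❓❓❓❓❓❓❓
❓❓❓❓❓❓❓❓❓❓❓
❓❓❓❓❓❓❓❓❓❓❓
❓⬛⬛⬛⬛⬛⬛⬛⬛❓❓
❓⬛⬛⬛⬛⬛⬛⬛⬛❓❓
❓⬛⬛⬜⬜🔴⬜⬛⬛❓❓
❓⬛⬛⬜⬜⬜⬜⬛⬛❓❓
❓⬛⬛⬜⬜⬜⬜⬜⬜❓❓
❓⬛⬛⬜⬜⬜⬜⬛⬛❓❓
❓⬛⬛⬜⬜⬜⬜⬛⬛❓❓
❓⬛⬛⬛⬛⬛⬛⬛⬛❓❓

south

❓❓❓❓❓❓❓❓❓❓❓
❓❓❓❓❓❓❓❓❓❓❓
❓⬛⬛⬛⬛⬛⬛⬛⬛❓❓
❓⬛⬛⬛⬛⬛⬛⬛⬛❓❓
❓⬛⬛⬜⬜⬜⬜⬛⬛❓❓
❓⬛⬛⬜⬜🔴⬜⬛⬛❓❓
❓⬛⬛⬜⬜⬜⬜⬜⬜❓❓
❓⬛⬛⬜⬜⬜⬜⬛⬛❓❓
❓⬛⬛⬜⬜⬜⬜⬛⬛❓❓
❓⬛⬛⬛⬛⬛⬛⬛⬛❓❓
❓⬛⬛⬛⬛⬛⬛⬜⬜❓❓

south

❓❓❓❓❓❓❓❓❓❓❓
❓⬛⬛⬛⬛⬛⬛⬛⬛❓❓
❓⬛⬛⬛⬛⬛⬛⬛⬛❓❓
❓⬛⬛⬜⬜⬜⬜⬛⬛❓❓
❓⬛⬛⬜⬜⬜⬜⬛⬛❓❓
❓⬛⬛⬜⬜🔴⬜⬜⬜❓❓
❓⬛⬛⬜⬜⬜⬜⬛⬛❓❓
❓⬛⬛⬜⬜⬜⬜⬛⬛❓❓
❓⬛⬛⬛⬛⬛⬛⬛⬛❓❓
❓⬛⬛⬛⬛⬛⬛⬜⬜❓❓
❓❓❓❓❓❓❓❓❓❓❓

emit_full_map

⬛⬛⬛⬛⬛⬛⬛⬛
⬛⬛⬛⬛⬛⬛⬛⬛
⬛⬛⬜⬜⬜⬜⬛⬛
⬛⬛⬜⬜⬜⬜⬛⬛
⬛⬛⬜⬜🔴⬜⬜⬜
⬛⬛⬜⬜⬜⬜⬛⬛
⬛⬛⬜⬜⬜⬜⬛⬛
⬛⬛⬛⬛⬛⬛⬛⬛
⬛⬛⬛⬛⬛⬛⬜⬜


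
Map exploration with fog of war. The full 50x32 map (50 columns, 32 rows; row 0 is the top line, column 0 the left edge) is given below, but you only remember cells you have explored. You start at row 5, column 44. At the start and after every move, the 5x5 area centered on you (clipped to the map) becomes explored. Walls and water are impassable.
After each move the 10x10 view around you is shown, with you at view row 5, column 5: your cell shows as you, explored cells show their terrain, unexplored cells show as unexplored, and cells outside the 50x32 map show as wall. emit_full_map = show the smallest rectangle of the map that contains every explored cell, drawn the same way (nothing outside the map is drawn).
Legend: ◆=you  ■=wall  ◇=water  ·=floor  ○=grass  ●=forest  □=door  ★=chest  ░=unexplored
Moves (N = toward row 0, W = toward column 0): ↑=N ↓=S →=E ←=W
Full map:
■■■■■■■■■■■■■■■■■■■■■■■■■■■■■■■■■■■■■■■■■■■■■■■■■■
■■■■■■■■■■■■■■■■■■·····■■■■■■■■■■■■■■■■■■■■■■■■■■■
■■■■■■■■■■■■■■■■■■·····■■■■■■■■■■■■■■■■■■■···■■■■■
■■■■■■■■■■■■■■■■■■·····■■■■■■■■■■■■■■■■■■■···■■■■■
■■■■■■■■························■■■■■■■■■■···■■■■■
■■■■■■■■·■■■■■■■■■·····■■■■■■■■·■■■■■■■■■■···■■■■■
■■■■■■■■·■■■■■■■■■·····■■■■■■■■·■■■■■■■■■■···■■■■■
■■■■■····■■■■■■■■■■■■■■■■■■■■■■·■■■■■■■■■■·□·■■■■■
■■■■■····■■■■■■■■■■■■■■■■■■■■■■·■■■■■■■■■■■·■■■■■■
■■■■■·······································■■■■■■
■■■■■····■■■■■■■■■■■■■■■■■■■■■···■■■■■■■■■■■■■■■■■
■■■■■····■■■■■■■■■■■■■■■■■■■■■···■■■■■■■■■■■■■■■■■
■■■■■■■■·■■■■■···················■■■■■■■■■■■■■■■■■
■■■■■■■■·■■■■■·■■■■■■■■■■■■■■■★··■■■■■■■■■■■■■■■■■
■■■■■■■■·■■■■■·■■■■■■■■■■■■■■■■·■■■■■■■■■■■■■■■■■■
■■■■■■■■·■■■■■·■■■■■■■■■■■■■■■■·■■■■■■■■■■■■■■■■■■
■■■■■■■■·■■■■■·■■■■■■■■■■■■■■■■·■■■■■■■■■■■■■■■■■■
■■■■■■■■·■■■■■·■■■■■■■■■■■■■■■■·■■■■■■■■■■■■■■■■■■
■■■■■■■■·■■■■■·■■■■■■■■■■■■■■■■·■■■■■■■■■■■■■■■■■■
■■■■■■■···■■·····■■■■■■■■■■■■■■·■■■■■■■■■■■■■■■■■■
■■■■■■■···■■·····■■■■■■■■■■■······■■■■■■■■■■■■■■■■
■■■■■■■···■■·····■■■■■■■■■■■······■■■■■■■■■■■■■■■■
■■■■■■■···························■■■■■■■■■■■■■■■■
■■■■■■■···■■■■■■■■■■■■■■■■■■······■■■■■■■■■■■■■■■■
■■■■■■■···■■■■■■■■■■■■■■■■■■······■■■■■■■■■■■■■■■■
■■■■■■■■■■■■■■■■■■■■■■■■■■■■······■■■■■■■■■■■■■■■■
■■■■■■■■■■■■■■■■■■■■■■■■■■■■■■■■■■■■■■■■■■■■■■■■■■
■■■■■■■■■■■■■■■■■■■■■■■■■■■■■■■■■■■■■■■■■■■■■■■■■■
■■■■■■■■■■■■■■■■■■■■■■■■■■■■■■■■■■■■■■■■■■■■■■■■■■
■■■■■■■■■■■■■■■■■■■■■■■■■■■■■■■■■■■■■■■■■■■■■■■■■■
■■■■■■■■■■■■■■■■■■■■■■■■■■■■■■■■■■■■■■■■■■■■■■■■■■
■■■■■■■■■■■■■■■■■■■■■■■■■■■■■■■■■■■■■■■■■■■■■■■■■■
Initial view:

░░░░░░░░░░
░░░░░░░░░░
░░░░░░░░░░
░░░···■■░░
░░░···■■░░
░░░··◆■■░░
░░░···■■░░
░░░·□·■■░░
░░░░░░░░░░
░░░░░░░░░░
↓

░░░░░░░░░░
░░░░░░░░░░
░░░···■■░░
░░░···■■░░
░░░···■■░░
░░░··◆■■░░
░░░·□·■■░░
░░░■·■■■░░
░░░░░░░░░░
░░░░░░░░░░

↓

░░░░░░░░░░
░░░···■■░░
░░░···■■░░
░░░···■■░░
░░░···■■░░
░░░·□◆■■░░
░░░■·■■■░░
░░░··■■■░░
░░░░░░░░░░
░░░░░░░░░░

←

░░░░░░░░░░
░░░░···■■░
░░░░···■■░
░░░■···■■░
░░░■···■■░
░░░■·◆·■■░
░░░■■·■■■░
░░░···■■■░
░░░░░░░░░░
░░░░░░░░░░

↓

░░░░···■■░
░░░░···■■░
░░░■···■■░
░░░■···■■░
░░░■·□·■■░
░░░■■◆■■■░
░░░···■■■░
░░░■■■■■░░
░░░░░░░░░░
░░░░░░░░░░

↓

░░░░···■■░
░░░■···■■░
░░░■···■■░
░░░■·□·■■░
░░░■■·■■■░
░░░··◆■■■░
░░░■■■■■░░
░░░■■■■■░░
░░░░░░░░░░
░░░░░░░░░░

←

░░░░░···■■
░░░░■···■■
░░░░■···■■
░░░■■·□·■■
░░░■■■·■■■
░░░··◆·■■■
░░░■■■■■■░
░░░■■■■■■░
░░░░░░░░░░
░░░░░░░░░░

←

░░░░░░···■
░░░░░■···■
░░░░░■···■
░░░■■■·□·■
░░░■■■■·■■
░░░··◆··■■
░░░■■■■■■■
░░░■■■■■■■
░░░░░░░░░░
░░░░░░░░░░

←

░░░░░░░···
░░░░░░■···
░░░░░░■···
░░░■■■■·□·
░░░■■■■■·■
░░░··◆···■
░░░■■■■■■■
░░░■■■■■■■
░░░░░░░░░░
░░░░░░░░░░

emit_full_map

░░░░···■■
░░░░···■■
░░░■···■■
░░░■···■■
■■■■·□·■■
■■■■■·■■■
··◆···■■■
■■■■■■■■░
■■■■■■■■░

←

░░░░░░░░··
░░░░░░░■··
░░░░░░░■··
░░░■■■■■·□
░░░■■■■■■·
░░░··◆····
░░░■■■■■■■
░░░■■■■■■■
░░░░░░░░░░
░░░░░░░░░░

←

░░░░░░░░░·
░░░░░░░░■·
░░░░░░░░■·
░░░■■■■■■·
░░░■■■■■■■
░░░··◆····
░░░■■■■■■■
░░░■■■■■■■
░░░░░░░░░░
░░░░░░░░░░

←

░░░░░░░░░░
░░░░░░░░░■
░░░░░░░░░■
░░░■■■■■■■
░░░■■■■■■■
░░░··◆····
░░░■■■■■■■
░░░■■■■■■■
░░░░░░░░░░
░░░░░░░░░░

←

░░░░░░░░░░
░░░░░░░░░░
░░░░░░░░░░
░░░■■■■■■■
░░░■■■■■■■
░░░··◆····
░░░■■■■■■■
░░░■■■■■■■
░░░░░░░░░░
░░░░░░░░░░

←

░░░░░░░░░░
░░░░░░░░░░
░░░░░░░░░░
░░░■■■■■■■
░░░■■■■■■■
░░░··◆····
░░░■■■■■■■
░░░■■■■■■■
░░░░░░░░░░
░░░░░░░░░░

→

░░░░░░░░░░
░░░░░░░░░░
░░░░░░░░░░
░░■■■■■■■■
░░■■■■■■■■
░░···◆····
░░■■■■■■■■
░░■■■■■■■■
░░░░░░░░░░
░░░░░░░░░░
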